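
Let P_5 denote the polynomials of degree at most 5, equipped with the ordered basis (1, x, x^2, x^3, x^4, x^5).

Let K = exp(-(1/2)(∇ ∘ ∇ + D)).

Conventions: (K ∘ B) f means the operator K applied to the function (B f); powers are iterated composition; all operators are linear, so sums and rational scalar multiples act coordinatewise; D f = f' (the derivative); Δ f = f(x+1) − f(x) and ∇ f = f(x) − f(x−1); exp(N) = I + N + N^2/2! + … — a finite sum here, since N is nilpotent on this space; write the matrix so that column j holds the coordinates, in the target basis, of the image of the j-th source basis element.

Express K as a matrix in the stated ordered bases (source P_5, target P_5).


image of 1: 1
image of x: x - 1/2
image of x^2: x^2 - x - 3/4
image of x^3: x^3 - (3/2)x^2 - (9/4)x + 35/8
image of x^4: x^4 - 2x^3 - (9/2)x^2 + (35/2)x - 183/16
image of x^5: x^5 - (5/2)x^4 - (15/2)x^3 + (175/4)x^2 - (915/16)x + 119/32
each image's coordinates form column j of the matrix

the matrix is [[1, -1/2, -3/4, 35/8, -183/16, 119/32]; [0, 1, -1, -9/4, 35/2, -915/16]; [0, 0, 1, -3/2, -9/2, 175/4]; [0, 0, 0, 1, -2, -15/2]; [0, 0, 0, 0, 1, -5/2]; [0, 0, 0, 0, 0, 1]] (rows listed top to bottom)


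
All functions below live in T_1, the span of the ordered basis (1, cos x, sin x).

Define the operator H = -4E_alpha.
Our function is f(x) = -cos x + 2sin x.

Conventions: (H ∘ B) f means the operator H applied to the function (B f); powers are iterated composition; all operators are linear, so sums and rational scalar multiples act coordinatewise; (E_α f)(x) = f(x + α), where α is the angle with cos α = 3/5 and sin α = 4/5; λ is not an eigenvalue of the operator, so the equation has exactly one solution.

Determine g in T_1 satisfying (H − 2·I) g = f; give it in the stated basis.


write g with unknown coordinates in the stated basis and equate coefficients in (H − 2·I) g = f
solving from the highest basis element down gives g = (27/74)cos x - (7/37)sin x
check: H g = -(10/37)cos x + (60/37)sin x
so H g − 2·g = -cos x + 2sin x = f ✓

g(x) = (27/74)cos x - (7/37)sin x


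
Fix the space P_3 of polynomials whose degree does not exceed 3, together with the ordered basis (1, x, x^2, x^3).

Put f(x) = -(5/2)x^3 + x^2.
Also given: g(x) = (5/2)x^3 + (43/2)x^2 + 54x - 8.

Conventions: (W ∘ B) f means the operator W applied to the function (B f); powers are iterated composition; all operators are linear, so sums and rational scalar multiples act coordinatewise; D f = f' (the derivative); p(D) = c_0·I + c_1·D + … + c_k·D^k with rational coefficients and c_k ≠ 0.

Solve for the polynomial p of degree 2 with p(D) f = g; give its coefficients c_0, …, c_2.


D^0 f = -(5/2)x^3 + x^2
D^1 f = -(15/2)x^2 + 2x
D^2 f = -15x + 2
matching coefficients of g against c_0 f + c_1 Df + … from the top degree down determines the c_i
solution: c_0 = -1, c_1 = -3, c_2 = -4

p(D) = -I − 3·D − 4·D^2, i.e. c_0 = -1, c_1 = -3, c_2 = -4


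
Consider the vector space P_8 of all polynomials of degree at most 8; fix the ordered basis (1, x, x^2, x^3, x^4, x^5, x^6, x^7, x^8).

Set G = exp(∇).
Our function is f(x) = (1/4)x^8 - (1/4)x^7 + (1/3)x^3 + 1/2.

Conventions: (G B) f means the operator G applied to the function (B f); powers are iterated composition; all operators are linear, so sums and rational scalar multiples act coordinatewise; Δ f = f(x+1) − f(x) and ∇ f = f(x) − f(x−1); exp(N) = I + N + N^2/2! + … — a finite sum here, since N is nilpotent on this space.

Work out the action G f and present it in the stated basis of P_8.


the image equals g(x) = (1/4)x^8 + (7/4)x^7 - (7/4)x^6 - 14x^5 + (105/4)x^4 + (235/12)x^3 - (145/2)x^2 + (135/4)x + 125/12

order-1 term: 2x^7 - (35/4)x^6 + (77/4)x^5 - (105/4)x^4 + (91/4)x^3 - (45/4)x^2 + (11/4)x - 1/6
order-2 term: 7x^6 - (189/4)x^5 + (595/4)x^4 - (1085/4)x^3 + (1183/4)x^2 - (717/4)x + 93/2
order-3 term: 14x^5 - (455/4)x^4 + (805/2)x^3 - (3045/4)x^2 + (1519/2)x - 3797/12
order-4 term: (35/2)x^4 - (595/4)x^3 + (1015/2)x^2 - (3255/4)x + 2051/4
order-5 term: 14x^3 - (441/4)x^2 + (1225/4)x - 595/2
order-6 term: 7x^2 - (175/4)x + 287/4
order-7 term: 2x - 29/4
order-8 term: 1/4
the series for exp(∇) f terminates at order 8
exp(∇) f = (1/4)x^8 + (7/4)x^7 - (7/4)x^6 - 14x^5 + (105/4)x^4 + (235/12)x^3 - (145/2)x^2 + (135/4)x + 125/12


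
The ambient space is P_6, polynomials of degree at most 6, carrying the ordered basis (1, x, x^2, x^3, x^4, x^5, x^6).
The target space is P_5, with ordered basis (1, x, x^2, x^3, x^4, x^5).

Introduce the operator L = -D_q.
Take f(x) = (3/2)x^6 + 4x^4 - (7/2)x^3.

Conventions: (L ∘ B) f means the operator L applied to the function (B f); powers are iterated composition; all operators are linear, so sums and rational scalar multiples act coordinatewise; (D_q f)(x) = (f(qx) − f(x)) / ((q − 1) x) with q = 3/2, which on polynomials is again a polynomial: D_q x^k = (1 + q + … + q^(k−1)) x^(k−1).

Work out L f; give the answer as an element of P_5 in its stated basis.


g(x) = -(1995/64)x^5 - (65/2)x^3 + (133/8)x^2

D_q f = (1995/64)x^5 + (65/2)x^3 - (133/8)x^2
(-D_q) f = -(1995/64)x^5 - (65/2)x^3 + (133/8)x^2


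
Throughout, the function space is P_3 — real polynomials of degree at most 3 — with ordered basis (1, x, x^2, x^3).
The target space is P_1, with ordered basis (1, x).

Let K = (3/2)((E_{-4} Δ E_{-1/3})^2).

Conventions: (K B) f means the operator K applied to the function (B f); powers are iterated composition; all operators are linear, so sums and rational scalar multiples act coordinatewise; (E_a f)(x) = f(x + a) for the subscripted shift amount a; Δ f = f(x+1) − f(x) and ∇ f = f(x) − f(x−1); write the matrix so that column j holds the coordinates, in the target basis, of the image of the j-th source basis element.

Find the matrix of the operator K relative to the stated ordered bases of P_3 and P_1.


the matrix is [[0, 0, 3, -69]; [0, 0, 0, 9]] (rows listed top to bottom)

image of 1: 0
image of x: 0
image of x^2: 3
image of x^3: 9x - 69
each image's coordinates form column j of the matrix


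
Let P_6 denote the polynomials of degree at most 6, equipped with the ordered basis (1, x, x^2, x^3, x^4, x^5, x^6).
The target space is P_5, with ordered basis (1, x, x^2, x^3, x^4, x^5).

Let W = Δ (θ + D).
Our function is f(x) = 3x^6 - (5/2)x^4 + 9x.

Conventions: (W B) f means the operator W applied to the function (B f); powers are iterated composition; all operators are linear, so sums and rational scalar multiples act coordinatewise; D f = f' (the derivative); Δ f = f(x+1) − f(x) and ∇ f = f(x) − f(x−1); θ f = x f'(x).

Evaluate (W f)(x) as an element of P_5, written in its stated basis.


θ f = 18x^6 - 10x^4 + 9x
D f = 18x^5 - 10x^3 + 9
(θ + D) f = 18x^6 + 18x^5 - 10x^4 - 10x^3 + 9x + 9
Δ (θ + D) f = 108x^5 + 360x^4 + 500x^3 + 360x^2 + 128x + 25

the image equals g(x) = 108x^5 + 360x^4 + 500x^3 + 360x^2 + 128x + 25


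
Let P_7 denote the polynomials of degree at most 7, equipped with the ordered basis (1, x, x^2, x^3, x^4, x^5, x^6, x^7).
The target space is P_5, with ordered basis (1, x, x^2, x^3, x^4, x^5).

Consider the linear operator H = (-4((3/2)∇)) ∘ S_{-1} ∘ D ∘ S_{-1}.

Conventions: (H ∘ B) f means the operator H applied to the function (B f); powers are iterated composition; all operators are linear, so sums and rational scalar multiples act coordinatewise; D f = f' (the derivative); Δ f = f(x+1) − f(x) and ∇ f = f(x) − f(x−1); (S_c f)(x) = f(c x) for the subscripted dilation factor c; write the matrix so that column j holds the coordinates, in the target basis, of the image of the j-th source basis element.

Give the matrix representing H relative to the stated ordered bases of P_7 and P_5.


the matrix is [[0, 0, 12, -18, 24, -30, 36, -42]; [0, 0, 0, 36, -72, 120, -180, 252]; [0, 0, 0, 0, 72, -180, 360, -630]; [0, 0, 0, 0, 0, 120, -360, 840]; [0, 0, 0, 0, 0, 0, 180, -630]; [0, 0, 0, 0, 0, 0, 0, 252]] (rows listed top to bottom)

image of 1: 0
image of x: 0
image of x^2: 12
image of x^3: 36x - 18
image of x^4: 72x^2 - 72x + 24
image of x^5: 120x^3 - 180x^2 + 120x - 30
image of x^6: 180x^4 - 360x^3 + 360x^2 - 180x + 36
image of x^7: 252x^5 - 630x^4 + 840x^3 - 630x^2 + 252x - 42
each image's coordinates form column j of the matrix


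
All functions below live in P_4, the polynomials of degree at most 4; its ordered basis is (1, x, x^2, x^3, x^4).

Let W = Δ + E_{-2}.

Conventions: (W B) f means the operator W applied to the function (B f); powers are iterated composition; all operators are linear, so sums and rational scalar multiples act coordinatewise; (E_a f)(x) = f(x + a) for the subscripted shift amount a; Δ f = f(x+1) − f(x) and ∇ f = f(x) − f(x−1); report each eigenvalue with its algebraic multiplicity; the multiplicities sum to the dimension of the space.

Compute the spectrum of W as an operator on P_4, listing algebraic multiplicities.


λ = 1 (multiplicity 5)

image of 1: 1
image of x: x - 1
image of x^2: x^2 - 2x + 5
image of x^3: x^3 - 3x^2 + 15x - 7
image of x^4: x^4 - 4x^3 + 30x^2 - 28x + 17
the matrix is upper triangular; its diagonal is (1, 1, 1, 1, 1)
for a triangular matrix the eigenvalues are the diagonal entries, with algebraic multiplicity their repetition count


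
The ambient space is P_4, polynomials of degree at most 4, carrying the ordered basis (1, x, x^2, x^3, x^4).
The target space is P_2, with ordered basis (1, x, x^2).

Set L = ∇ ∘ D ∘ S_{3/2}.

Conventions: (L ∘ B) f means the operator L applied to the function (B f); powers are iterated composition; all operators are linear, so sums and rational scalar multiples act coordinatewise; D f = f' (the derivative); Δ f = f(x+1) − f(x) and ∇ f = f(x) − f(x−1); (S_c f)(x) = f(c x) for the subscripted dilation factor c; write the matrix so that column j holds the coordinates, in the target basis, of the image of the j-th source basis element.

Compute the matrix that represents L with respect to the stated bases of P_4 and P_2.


the matrix is [[0, 0, 9/2, -81/8, 81/4]; [0, 0, 0, 81/4, -243/4]; [0, 0, 0, 0, 243/4]] (rows listed top to bottom)

image of 1: 0
image of x: 0
image of x^2: 9/2
image of x^3: (81/4)x - 81/8
image of x^4: (243/4)x^2 - (243/4)x + 81/4
each image's coordinates form column j of the matrix


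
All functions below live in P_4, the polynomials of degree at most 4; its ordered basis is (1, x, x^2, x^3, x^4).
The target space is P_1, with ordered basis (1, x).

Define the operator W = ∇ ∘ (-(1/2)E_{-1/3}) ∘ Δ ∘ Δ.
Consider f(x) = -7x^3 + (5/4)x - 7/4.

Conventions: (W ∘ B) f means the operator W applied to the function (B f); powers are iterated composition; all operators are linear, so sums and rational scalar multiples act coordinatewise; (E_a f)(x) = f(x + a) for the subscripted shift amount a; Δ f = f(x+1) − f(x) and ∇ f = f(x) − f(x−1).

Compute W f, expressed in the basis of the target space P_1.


the image equals g(x) = 21

Δ f = -21x^2 - 21x - 23/4
Δ Δ f = -42x - 42
E_{-1/3} Δ Δ f = -42x - 28
(-(1/2)E_{-1/3}) Δ Δ f = 21x + 14
∇ (-(1/2)E_{-1/3}) Δ Δ f = 21


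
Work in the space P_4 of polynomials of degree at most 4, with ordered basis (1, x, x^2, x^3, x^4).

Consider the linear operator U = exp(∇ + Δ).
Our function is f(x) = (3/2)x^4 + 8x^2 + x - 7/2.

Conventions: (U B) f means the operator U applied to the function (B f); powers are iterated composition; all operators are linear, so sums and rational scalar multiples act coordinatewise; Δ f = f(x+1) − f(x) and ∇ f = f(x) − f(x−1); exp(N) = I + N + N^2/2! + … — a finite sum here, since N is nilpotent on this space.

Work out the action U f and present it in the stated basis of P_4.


the result is g(x) = (3/2)x^4 + 12x^3 + 44x^2 + 93x + 157/2

order-1 term: 12x^3 + 44x + 2
order-2 term: 36x^2 + 56
order-3 term: 48x
order-4 term: 24
the series for exp(∇ + Δ) f terminates at order 4
exp(∇ + Δ) f = (3/2)x^4 + 12x^3 + 44x^2 + 93x + 157/2


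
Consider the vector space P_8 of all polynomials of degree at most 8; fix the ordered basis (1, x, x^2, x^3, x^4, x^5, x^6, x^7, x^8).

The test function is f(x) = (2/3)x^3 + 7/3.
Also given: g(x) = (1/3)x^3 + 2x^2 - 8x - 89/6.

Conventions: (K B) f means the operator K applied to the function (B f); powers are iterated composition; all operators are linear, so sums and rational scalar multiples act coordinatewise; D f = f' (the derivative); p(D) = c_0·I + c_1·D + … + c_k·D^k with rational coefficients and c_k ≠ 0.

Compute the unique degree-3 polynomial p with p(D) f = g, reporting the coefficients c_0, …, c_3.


p(D) = (1/2)·I + D − 2·D^2 − 4·D^3, i.e. c_0 = 1/2, c_1 = 1, c_2 = -2, c_3 = -4

D^0 f = (2/3)x^3 + 7/3
D^1 f = 2x^2
D^2 f = 4x
D^3 f = 4
matching coefficients of g against c_0 f + c_1 Df + … from the top degree down determines the c_i
solution: c_0 = 1/2, c_1 = 1, c_2 = -2, c_3 = -4


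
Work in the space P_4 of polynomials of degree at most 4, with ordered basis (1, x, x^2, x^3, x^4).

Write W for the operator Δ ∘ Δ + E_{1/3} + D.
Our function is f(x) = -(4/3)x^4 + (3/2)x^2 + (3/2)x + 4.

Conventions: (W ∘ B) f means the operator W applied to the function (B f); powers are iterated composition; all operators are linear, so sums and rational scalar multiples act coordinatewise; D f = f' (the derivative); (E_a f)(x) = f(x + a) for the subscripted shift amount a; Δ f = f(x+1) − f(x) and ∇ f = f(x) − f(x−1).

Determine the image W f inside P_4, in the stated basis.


Δ f = -(16/3)x^3 - 8x^2 - (7/3)x + 5/3
Δ Δ f = -16x^2 - 32x - 47/3
E_{1/3} f = -(4/3)x^4 - (16/9)x^3 + (11/18)x^2 + (373/162)x + 1130/243
D f = -(16/3)x^3 + 3x + 3/2
(Δ ∘ Δ + E_{1/3} + D) f = -(4/3)x^4 - (64/9)x^3 - (277/18)x^2 - (4325/162)x - 4625/486

g(x) = -(4/3)x^4 - (64/9)x^3 - (277/18)x^2 - (4325/162)x - 4625/486


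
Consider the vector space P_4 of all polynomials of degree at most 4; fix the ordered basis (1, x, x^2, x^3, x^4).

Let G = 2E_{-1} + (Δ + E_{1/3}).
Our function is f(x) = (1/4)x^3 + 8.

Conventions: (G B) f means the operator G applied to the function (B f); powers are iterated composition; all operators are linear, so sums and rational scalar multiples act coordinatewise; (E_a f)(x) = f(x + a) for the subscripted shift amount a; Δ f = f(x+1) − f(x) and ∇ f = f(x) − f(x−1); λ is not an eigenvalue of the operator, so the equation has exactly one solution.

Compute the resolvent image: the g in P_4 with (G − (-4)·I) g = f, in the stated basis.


g(x) = (1/28)x^3 + (1/98)x^2 - (47/1029)x + 147661/129654

write g with unknown coordinates in the stated basis and equate coefficients in (G − (-4)·I) g = f
solving from the highest basis element down gives g = (1/28)x^3 + (1/98)x^2 - (47/1029)x + 147661/129654
check: G g = (3/28)x^3 - (2/49)x^2 + (188/1029)x + 223294/64827
so G g − (-4)·g = (1/4)x^3 + 8 = f ✓


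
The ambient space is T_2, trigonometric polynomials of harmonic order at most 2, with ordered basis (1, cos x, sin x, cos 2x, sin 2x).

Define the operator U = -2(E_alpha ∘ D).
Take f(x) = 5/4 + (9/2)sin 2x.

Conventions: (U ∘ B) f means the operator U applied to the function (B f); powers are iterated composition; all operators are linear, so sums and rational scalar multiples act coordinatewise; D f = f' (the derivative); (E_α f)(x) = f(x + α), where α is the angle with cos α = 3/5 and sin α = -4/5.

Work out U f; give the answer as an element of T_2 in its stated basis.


D f = 9cos 2x
E_alpha D f = -(63/25)cos 2x + (216/25)sin 2x
(-2(E_alpha ∘ D)) f = (126/25)cos 2x - (432/25)sin 2x

g(x) = (126/25)cos 2x - (432/25)sin 2x


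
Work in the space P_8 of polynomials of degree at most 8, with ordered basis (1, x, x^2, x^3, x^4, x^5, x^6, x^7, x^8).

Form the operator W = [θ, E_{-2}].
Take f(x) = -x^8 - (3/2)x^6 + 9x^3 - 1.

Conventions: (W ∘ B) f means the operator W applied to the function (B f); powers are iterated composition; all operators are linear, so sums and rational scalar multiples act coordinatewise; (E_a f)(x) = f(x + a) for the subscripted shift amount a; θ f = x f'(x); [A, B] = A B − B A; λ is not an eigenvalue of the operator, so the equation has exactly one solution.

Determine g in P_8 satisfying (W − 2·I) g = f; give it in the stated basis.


write g with unknown coordinates in the stated basis and equate coefficients in (W − 2·I) g = f
solving from the highest basis element down gives g = (1/2)x^8 + 4x^7 - (109/4)x^6 - (327/2)x^5 + (2755/2)x^4 + (6531/2)x^3 - (51543/2)x^2 - 15113x + 153023/2
check: W g = 8x^7 - 56x^6 - 327x^5 + 2755x^4 + 6540x^3 - 51543x^2 - 30226x + 153022
so W g − 2·g = -x^8 - (3/2)x^6 + 9x^3 - 1 = f ✓

g(x) = (1/2)x^8 + 4x^7 - (109/4)x^6 - (327/2)x^5 + (2755/2)x^4 + (6531/2)x^3 - (51543/2)x^2 - 15113x + 153023/2


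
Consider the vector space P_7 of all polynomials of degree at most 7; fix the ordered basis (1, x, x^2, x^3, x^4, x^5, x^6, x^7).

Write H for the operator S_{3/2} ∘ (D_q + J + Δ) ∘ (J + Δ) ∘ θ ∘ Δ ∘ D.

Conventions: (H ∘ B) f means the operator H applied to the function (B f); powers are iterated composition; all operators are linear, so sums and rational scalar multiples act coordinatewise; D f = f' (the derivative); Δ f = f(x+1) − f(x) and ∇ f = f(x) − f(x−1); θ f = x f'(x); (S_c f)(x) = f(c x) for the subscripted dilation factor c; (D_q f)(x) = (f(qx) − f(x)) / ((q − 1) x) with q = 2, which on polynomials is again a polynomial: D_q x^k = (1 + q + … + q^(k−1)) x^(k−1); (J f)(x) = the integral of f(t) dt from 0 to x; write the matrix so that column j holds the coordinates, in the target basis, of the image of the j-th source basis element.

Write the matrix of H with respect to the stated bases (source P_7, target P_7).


image of 1: 0
image of x: 0
image of x^2: 0
image of x^3: (27/8)x^3 + (63/2)x + 3
image of x^4: (81/8)x^4 + (27/4)x^3 + 234x^2 + 135x + 110
image of x^5: (729/32)x^5 + (405/16)x^4 + (9405/8)x^3 + 990x^2 + 1815x + 825
image of x^6: (729/16)x^6 + (2187/32)x^5 + (40257/8)x^4 + 5130x^3 + 14265x^2 + (26055/2)x + 4384
image of x^7: (10935/128)x^7 + (5103/32)x^6 + (321489/16)x^5 + (730863/32)x^4 + (171801/2)x^3 + 110250x^2 + (142821/2)x + 19845
each image's coordinates form column j of the matrix

the matrix is [[0, 0, 0, 3, 110, 825, 4384, 19845]; [0, 0, 0, 63/2, 135, 1815, 26055/2, 142821/2]; [0, 0, 0, 0, 234, 990, 14265, 110250]; [0, 0, 0, 27/8, 27/4, 9405/8, 5130, 171801/2]; [0, 0, 0, 0, 81/8, 405/16, 40257/8, 730863/32]; [0, 0, 0, 0, 0, 729/32, 2187/32, 321489/16]; [0, 0, 0, 0, 0, 0, 729/16, 5103/32]; [0, 0, 0, 0, 0, 0, 0, 10935/128]] (rows listed top to bottom)


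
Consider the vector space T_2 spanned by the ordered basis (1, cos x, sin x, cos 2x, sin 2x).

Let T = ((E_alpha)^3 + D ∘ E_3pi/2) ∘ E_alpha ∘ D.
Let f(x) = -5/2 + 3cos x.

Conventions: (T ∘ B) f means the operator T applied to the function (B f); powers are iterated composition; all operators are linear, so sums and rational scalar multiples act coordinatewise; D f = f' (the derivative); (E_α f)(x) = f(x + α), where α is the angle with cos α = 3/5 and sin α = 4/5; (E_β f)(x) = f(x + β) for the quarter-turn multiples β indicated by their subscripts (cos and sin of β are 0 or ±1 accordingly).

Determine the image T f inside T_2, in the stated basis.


the result is g(x) = -(492/625)cos x + (456/625)sin x

D f = -3sin x
E_alpha D f = -(12/5)cos x - (9/5)sin x
E_alpha (E_alpha ∘ D) f = -(72/25)cos x + (21/25)sin x
E_alpha E_alpha (E_alpha ∘ D) f = -(132/125)cos x + (351/125)sin x
E_alpha E_alpha E_alpha (E_alpha ∘ D) f = (1008/625)cos x + (1581/625)sin x
E_3pi/2 (E_alpha ∘ D) f = (9/5)cos x - (12/5)sin x
D E_3pi/2 (E_alpha ∘ D) f = -(12/5)cos x - (9/5)sin x
((E_alpha)^3 + D ∘ E_3pi/2) (E_alpha ∘ D) f = -(492/625)cos x + (456/625)sin x


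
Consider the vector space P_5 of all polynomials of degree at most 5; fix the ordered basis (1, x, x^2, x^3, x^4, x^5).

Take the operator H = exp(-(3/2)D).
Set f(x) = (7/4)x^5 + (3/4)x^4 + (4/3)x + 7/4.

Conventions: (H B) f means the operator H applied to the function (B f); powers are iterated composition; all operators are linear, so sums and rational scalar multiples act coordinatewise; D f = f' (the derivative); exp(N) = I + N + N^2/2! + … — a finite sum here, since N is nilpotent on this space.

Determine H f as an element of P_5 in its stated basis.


order-1 term: -(105/8)x^4 - (9/2)x^3 - 2
order-2 term: (315/8)x^3 + (81/8)x^2
order-3 term: -(945/16)x^2 - (81/8)x
order-4 term: (2835/64)x + 243/64
order-5 term: -1701/128
the series for exp(-(3/2)D) f terminates at order 5
exp(-(3/2)D) f = (7/4)x^5 - (99/8)x^4 + (279/8)x^3 - (783/16)x^2 + (6817/192)x - 1247/128

g(x) = (7/4)x^5 - (99/8)x^4 + (279/8)x^3 - (783/16)x^2 + (6817/192)x - 1247/128


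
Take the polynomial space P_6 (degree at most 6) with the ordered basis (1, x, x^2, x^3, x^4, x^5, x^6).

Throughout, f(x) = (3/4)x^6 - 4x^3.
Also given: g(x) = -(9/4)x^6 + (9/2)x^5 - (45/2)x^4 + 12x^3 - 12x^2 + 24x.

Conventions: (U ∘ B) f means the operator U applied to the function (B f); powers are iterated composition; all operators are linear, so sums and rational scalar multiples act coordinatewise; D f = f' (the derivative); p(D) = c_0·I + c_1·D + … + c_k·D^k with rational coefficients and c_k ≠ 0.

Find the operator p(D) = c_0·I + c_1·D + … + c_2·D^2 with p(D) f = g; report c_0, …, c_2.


p(D) = -3·I + D − D^2, i.e. c_0 = -3, c_1 = 1, c_2 = -1

D^0 f = (3/4)x^6 - 4x^3
D^1 f = (9/2)x^5 - 12x^2
D^2 f = (45/2)x^4 - 24x
matching coefficients of g against c_0 f + c_1 Df + … from the top degree down determines the c_i
solution: c_0 = -3, c_1 = 1, c_2 = -1


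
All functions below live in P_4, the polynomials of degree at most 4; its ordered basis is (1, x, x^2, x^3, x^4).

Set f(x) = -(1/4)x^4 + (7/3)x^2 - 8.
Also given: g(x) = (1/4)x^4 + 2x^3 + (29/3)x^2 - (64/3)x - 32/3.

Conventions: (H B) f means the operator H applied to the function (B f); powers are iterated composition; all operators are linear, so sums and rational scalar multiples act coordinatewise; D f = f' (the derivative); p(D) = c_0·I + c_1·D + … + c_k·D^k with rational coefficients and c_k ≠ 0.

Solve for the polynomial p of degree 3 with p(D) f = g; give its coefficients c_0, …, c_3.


D^0 f = -(1/4)x^4 + (7/3)x^2 - 8
D^1 f = -x^3 + (14/3)x
D^2 f = -3x^2 + 14/3
D^3 f = -6x
matching coefficients of g against c_0 f + c_1 Df + … from the top degree down determines the c_i
solution: c_0 = -1, c_1 = -2, c_2 = -4, c_3 = 2

c_0 = -1, c_1 = -2, c_2 = -4, c_3 = 2


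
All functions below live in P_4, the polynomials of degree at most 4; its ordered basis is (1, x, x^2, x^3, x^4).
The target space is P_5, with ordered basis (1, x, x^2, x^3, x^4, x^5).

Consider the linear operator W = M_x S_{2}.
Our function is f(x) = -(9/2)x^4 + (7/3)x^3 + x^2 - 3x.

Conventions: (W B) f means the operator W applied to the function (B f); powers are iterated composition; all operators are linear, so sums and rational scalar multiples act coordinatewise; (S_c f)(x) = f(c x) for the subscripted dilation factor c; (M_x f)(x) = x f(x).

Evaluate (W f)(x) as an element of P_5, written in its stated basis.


the image equals g(x) = -72x^5 + (56/3)x^4 + 4x^3 - 6x^2

S_{2} f = -72x^4 + (56/3)x^3 + 4x^2 - 6x
M_x S_{2} f = -72x^5 + (56/3)x^4 + 4x^3 - 6x^2


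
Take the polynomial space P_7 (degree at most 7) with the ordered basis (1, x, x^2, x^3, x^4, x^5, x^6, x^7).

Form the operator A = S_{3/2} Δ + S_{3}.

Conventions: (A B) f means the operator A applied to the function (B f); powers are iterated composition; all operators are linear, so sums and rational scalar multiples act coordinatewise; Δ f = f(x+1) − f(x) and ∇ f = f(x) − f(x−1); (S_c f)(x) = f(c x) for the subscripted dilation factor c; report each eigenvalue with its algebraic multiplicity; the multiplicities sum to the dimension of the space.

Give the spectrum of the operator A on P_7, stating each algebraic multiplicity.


image of 1: 1
image of x: 3x + 1
image of x^2: 9x^2 + 3x + 1
image of x^3: 27x^3 + (27/4)x^2 + (9/2)x + 1
image of x^4: 81x^4 + (27/2)x^3 + (27/2)x^2 + 6x + 1
image of x^5: 243x^5 + (405/16)x^4 + (135/4)x^3 + (45/2)x^2 + (15/2)x + 1
image of x^6: 729x^6 + (729/16)x^5 + (1215/16)x^4 + (135/2)x^3 + (135/4)x^2 + 9x + 1
image of x^7: 2187x^7 + (5103/64)x^6 + (5103/32)x^5 + (2835/16)x^4 + (945/8)x^3 + (189/4)x^2 + (21/2)x + 1
the matrix is upper triangular; its diagonal is (1, 3, 9, 27, 81, 243, 729, 2187)
for a triangular matrix the eigenvalues are the diagonal entries, with algebraic multiplicity their repetition count

λ = 1 (multiplicity 1), λ = 3 (multiplicity 1), λ = 9 (multiplicity 1), λ = 27 (multiplicity 1), λ = 81 (multiplicity 1), λ = 243 (multiplicity 1), λ = 729 (multiplicity 1), λ = 2187 (multiplicity 1)


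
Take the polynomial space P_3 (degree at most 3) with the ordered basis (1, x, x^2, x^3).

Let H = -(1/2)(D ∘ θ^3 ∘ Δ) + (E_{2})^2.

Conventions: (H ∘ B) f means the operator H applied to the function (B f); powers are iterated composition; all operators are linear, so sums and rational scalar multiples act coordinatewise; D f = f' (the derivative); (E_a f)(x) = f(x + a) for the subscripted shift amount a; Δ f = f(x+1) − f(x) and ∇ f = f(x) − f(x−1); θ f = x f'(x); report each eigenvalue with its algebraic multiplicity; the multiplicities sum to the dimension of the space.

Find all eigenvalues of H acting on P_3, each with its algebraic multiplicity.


image of 1: 1
image of x: x + 4
image of x^2: x^2 + 8x + 15
image of x^3: x^3 + 12x^2 + 24x + 125/2
the matrix is upper triangular; its diagonal is (1, 1, 1, 1)
for a triangular matrix the eigenvalues are the diagonal entries, with algebraic multiplicity their repetition count

λ = 1 (multiplicity 4)


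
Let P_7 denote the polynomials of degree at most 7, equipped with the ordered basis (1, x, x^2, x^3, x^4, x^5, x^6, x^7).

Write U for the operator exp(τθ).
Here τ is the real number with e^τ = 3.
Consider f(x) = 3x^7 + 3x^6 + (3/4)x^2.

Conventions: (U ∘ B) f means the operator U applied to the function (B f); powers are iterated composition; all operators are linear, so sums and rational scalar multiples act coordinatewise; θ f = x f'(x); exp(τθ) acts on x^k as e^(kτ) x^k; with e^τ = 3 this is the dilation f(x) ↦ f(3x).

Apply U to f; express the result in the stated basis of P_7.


g(x) = 6561x^7 + 2187x^6 + (27/4)x^2

exp(τθ) x^k = e^(kτ) x^k; with e^τ = 3 this sends x^k to 3^k x^k
x^2 ↦ 9 x^2
x^6 ↦ 729 x^6
x^7 ↦ 2187 x^7
applying this coordinatewise to f: exp(τθ) f = 6561x^7 + 2187x^6 + (27/4)x^2


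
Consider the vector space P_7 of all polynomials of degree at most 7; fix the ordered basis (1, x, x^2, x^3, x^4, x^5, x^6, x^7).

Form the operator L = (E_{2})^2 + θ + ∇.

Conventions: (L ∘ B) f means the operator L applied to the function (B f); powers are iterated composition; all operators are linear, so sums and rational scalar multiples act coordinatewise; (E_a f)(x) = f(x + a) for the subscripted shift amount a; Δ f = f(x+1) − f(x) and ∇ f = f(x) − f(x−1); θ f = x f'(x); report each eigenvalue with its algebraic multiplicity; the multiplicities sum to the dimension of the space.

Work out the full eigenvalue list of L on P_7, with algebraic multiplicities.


image of 1: 1
image of x: 2x + 5
image of x^2: 3x^2 + 10x + 15
image of x^3: 4x^3 + 15x^2 + 45x + 65
image of x^4: 5x^4 + 20x^3 + 90x^2 + 260x + 255
image of x^5: 6x^5 + 25x^4 + 150x^3 + 650x^2 + 1275x + 1025
image of x^6: 7x^6 + 30x^5 + 225x^4 + 1300x^3 + 3825x^2 + 6150x + 4095
image of x^7: 8x^7 + 35x^6 + 315x^5 + 2275x^4 + 8925x^3 + 21525x^2 + 28665x + 16385
the matrix is upper triangular; its diagonal is (1, 2, 3, 4, 5, 6, 7, 8)
for a triangular matrix the eigenvalues are the diagonal entries, with algebraic multiplicity their repetition count

λ = 1 (multiplicity 1), λ = 2 (multiplicity 1), λ = 3 (multiplicity 1), λ = 4 (multiplicity 1), λ = 5 (multiplicity 1), λ = 6 (multiplicity 1), λ = 7 (multiplicity 1), λ = 8 (multiplicity 1)


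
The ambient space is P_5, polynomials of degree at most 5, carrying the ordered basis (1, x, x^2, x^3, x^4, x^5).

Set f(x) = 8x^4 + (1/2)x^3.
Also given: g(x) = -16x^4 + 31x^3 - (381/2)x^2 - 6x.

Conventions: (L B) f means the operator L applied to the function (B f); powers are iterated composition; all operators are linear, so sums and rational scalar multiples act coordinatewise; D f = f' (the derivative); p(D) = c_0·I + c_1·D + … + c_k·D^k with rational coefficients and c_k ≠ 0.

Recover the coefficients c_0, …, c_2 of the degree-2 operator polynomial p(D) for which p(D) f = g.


D^0 f = 8x^4 + (1/2)x^3
D^1 f = 32x^3 + (3/2)x^2
D^2 f = 96x^2 + 3x
matching coefficients of g against c_0 f + c_1 Df + … from the top degree down determines the c_i
solution: c_0 = -2, c_1 = 1, c_2 = -2

p(D) = -2·I + D − 2·D^2, i.e. c_0 = -2, c_1 = 1, c_2 = -2


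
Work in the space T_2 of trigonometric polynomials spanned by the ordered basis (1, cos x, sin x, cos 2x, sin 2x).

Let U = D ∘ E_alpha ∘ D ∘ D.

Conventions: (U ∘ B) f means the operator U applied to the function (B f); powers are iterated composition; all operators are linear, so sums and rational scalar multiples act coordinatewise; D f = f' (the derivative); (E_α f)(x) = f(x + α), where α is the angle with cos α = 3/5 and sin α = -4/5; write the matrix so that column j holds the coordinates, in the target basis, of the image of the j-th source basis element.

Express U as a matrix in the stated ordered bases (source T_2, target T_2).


the matrix is [[0, 0, 0, 0, 0]; [0, -4/5, -3/5, 0, 0]; [0, 3/5, -4/5, 0, 0]; [0, 0, 0, -192/25, 56/25]; [0, 0, 0, -56/25, -192/25]] (rows listed top to bottom)

image of 1: 0
image of cos x: -(4/5)cos x + (3/5)sin x
image of sin x: -(3/5)cos x - (4/5)sin x
image of cos 2x: -(192/25)cos 2x - (56/25)sin 2x
image of sin 2x: (56/25)cos 2x - (192/25)sin 2x
each image's coordinates form column j of the matrix


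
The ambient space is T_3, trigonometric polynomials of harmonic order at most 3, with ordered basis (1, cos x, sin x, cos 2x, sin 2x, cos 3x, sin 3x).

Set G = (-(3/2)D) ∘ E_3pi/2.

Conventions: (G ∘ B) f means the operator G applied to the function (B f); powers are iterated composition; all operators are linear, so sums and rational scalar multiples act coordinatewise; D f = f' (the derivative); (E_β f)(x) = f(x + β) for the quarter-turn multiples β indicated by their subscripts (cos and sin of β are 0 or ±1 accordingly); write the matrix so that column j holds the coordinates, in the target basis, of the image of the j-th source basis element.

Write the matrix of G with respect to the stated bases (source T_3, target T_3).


the matrix is [[0, 0, 0, 0, 0, 0, 0]; [0, -3/2, 0, 0, 0, 0, 0]; [0, 0, -3/2, 0, 0, 0, 0]; [0, 0, 0, 0, 3, 0, 0]; [0, 0, 0, -3, 0, 0, 0]; [0, 0, 0, 0, 0, 9/2, 0]; [0, 0, 0, 0, 0, 0, 9/2]] (rows listed top to bottom)

image of 1: 0
image of cos x: -(3/2)cos x
image of sin x: -(3/2)sin x
image of cos 2x: -3sin 2x
image of sin 2x: 3cos 2x
image of cos 3x: (9/2)cos 3x
image of sin 3x: (9/2)sin 3x
each image's coordinates form column j of the matrix


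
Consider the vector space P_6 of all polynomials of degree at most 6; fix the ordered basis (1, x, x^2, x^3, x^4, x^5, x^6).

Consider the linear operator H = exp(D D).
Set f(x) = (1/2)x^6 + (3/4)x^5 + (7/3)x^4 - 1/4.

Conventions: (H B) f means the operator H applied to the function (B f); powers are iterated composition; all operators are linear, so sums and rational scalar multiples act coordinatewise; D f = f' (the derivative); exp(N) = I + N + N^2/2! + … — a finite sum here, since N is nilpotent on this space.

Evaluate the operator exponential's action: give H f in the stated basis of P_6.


order-1 term: 15x^4 + 15x^3 + 28x^2
order-2 term: 90x^2 + 45x + 28
order-3 term: 60
the series for exp(D D) f terminates at order 3
exp(D D) f = (1/2)x^6 + (3/4)x^5 + (52/3)x^4 + 15x^3 + 118x^2 + 45x + 351/4

the image equals g(x) = (1/2)x^6 + (3/4)x^5 + (52/3)x^4 + 15x^3 + 118x^2 + 45x + 351/4


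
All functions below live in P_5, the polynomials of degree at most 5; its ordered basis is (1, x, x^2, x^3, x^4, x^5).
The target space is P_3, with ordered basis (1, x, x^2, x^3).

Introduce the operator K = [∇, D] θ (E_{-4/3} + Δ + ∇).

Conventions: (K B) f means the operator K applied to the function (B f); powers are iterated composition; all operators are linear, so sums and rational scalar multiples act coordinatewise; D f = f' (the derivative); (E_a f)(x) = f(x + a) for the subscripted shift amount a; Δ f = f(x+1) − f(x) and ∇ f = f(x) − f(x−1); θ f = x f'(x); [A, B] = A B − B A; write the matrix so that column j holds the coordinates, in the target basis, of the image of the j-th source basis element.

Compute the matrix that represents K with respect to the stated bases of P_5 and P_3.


the matrix is [[0, 0, 0, 0, 0, 0]; [0, 0, 0, 0, 0, 0]; [0, 0, 0, 0, 0, 0]; [0, 0, 0, 0, 0, 0]] (rows listed top to bottom)

image of 1: 0
image of x: 0
image of x^2: 0
image of x^3: 0
image of x^4: 0
image of x^5: 0
each image's coordinates form column j of the matrix


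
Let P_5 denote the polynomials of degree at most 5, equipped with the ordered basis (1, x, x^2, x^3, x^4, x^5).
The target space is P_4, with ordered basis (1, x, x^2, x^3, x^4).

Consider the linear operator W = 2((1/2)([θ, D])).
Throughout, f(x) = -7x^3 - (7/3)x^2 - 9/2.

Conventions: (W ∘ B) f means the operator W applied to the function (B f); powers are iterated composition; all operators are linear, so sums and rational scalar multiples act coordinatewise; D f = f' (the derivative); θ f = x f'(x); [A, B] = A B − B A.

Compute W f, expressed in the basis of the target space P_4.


g(x) = 21x^2 + (14/3)x

D f = -21x^2 - (14/3)x
θ D f = -42x^2 - (14/3)x
θ f = -21x^3 - (14/3)x^2
D θ f = -63x^2 - (28/3)x
[θ, D] f = 21x^2 + (14/3)x
((1/2)([θ, D])) f = (21/2)x^2 + (7/3)x
(2((1/2)([θ, D]))) f = 21x^2 + (14/3)x


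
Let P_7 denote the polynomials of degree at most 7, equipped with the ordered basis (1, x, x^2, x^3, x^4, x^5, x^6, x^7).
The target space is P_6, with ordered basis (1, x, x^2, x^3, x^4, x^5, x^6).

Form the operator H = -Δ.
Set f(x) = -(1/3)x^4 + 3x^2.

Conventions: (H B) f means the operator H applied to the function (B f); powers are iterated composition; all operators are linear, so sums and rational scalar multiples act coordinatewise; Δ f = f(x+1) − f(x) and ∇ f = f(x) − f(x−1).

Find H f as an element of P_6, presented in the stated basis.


Δ f = -(4/3)x^3 - 2x^2 + (14/3)x + 8/3
(-Δ) f = (4/3)x^3 + 2x^2 - (14/3)x - 8/3

g(x) = (4/3)x^3 + 2x^2 - (14/3)x - 8/3


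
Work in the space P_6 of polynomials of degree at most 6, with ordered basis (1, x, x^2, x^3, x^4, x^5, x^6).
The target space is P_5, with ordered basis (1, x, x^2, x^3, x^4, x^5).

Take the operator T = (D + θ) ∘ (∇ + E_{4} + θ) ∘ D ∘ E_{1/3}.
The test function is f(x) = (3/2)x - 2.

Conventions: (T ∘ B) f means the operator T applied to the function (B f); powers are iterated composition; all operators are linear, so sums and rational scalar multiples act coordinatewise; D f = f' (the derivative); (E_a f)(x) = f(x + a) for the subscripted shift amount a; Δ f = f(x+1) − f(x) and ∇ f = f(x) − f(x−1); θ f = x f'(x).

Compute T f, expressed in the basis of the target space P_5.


g(x) = 0

E_{1/3} f = (3/2)x - 3/2
D E_{1/3} f = 3/2
∇ (D ∘ E_{1/3}) f = 0
E_{4} (D ∘ E_{1/3}) f = 3/2
θ (D ∘ E_{1/3}) f = 0
(∇ + E_{4} + θ) (D ∘ E_{1/3}) f = 3/2
D (∇ + E_{4} + θ) (D ∘ E_{1/3}) f = 0
θ (∇ + E_{4} + θ) (D ∘ E_{1/3}) f = 0
(D + θ) (∇ + E_{4} + θ) (D ∘ E_{1/3}) f = 0


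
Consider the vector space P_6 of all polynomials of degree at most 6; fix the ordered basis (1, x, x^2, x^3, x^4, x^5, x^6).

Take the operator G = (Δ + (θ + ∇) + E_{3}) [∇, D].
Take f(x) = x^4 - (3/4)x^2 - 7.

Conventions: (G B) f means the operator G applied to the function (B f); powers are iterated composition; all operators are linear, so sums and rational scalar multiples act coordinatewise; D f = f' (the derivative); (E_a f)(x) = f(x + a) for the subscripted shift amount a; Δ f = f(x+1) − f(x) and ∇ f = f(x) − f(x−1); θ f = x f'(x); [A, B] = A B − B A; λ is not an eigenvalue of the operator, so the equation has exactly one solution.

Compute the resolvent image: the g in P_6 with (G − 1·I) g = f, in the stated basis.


write g with unknown coordinates in the stated basis and equate coefficients in (G − 1·I) g = f
solving from the highest basis element down gives g = -x^4 + (3/4)x^2 + 7
check: G g = 0
so G g − 1·g = x^4 - (3/4)x^2 - 7 = f ✓

the result is g(x) = -x^4 + (3/4)x^2 + 7


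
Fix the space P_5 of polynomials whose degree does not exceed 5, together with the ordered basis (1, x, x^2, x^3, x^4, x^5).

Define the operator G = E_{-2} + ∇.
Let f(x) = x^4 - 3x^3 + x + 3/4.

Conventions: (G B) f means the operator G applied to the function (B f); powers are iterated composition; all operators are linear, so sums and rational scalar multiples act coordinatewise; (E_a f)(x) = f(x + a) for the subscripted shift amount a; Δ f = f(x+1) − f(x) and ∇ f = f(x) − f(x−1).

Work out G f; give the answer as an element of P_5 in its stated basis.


E_{-2} f = x^4 - 11x^3 + 42x^2 - 67x + 155/4
∇ f = 4x^3 - 15x^2 + 13x - 3
(E_{-2} + ∇) f = x^4 - 7x^3 + 27x^2 - 54x + 143/4

the image equals g(x) = x^4 - 7x^3 + 27x^2 - 54x + 143/4


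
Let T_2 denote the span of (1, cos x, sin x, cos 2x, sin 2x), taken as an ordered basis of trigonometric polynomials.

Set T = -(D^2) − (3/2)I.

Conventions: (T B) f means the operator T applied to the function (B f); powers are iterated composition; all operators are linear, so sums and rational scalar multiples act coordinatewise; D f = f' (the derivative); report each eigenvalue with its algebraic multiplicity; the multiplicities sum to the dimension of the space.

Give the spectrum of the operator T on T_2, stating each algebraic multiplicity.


image of 1: -3/2
image of cos x: -(1/2)cos x
image of sin x: -(1/2)sin x
image of cos 2x: (5/2)cos 2x
image of sin 2x: (5/2)sin 2x
the matrix is diagonal; its diagonal is (-3/2, -1/2, -1/2, 5/2, 5/2)
for a triangular matrix the eigenvalues are the diagonal entries, with algebraic multiplicity their repetition count

λ = -3/2 (multiplicity 1), λ = -1/2 (multiplicity 2), λ = 5/2 (multiplicity 2)


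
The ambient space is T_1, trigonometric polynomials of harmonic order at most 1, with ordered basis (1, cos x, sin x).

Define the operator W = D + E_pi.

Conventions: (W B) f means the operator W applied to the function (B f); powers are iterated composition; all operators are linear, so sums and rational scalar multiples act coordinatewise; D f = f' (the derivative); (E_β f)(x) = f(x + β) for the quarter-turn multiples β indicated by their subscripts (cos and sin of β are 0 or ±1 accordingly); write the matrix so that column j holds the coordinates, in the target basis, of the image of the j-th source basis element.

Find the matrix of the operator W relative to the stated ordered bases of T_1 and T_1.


the matrix is [[1, 0, 0]; [0, -1, 1]; [0, -1, -1]] (rows listed top to bottom)

image of 1: 1
image of cos x: -cos x - sin x
image of sin x: cos x - sin x
each image's coordinates form column j of the matrix


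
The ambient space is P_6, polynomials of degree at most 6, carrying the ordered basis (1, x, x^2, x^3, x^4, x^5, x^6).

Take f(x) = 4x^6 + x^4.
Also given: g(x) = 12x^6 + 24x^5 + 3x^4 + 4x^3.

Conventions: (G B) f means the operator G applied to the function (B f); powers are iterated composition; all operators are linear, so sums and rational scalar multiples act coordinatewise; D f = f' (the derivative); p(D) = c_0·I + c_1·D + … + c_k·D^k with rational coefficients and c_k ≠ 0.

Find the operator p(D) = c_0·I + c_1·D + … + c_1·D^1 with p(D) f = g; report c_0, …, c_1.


c_0 = 3, c_1 = 1

D^0 f = 4x^6 + x^4
D^1 f = 24x^5 + 4x^3
matching coefficients of g against c_0 f + c_1 Df + … from the top degree down determines the c_i
solution: c_0 = 3, c_1 = 1
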